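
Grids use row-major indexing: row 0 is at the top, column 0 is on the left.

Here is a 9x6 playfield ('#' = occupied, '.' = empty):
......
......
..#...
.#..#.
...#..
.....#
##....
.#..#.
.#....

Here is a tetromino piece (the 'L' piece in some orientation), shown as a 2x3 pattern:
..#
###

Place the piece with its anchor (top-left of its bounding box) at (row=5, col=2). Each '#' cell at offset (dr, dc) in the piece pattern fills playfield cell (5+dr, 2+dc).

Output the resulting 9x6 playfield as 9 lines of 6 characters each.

Answer: ......
......
..#...
.#..#.
...#..
....##
#####.
.#..#.
.#....

Derivation:
Fill (5+0,2+2) = (5,4)
Fill (5+1,2+0) = (6,2)
Fill (5+1,2+1) = (6,3)
Fill (5+1,2+2) = (6,4)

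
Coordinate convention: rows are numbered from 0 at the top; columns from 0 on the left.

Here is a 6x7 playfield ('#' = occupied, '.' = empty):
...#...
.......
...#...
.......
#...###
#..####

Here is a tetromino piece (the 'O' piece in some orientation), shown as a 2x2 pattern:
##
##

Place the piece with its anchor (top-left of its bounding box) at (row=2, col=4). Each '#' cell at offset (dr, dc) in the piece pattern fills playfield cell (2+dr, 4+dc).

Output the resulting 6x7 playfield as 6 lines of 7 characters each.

Answer: ...#...
.......
...###.
....##.
#...###
#..####

Derivation:
Fill (2+0,4+0) = (2,4)
Fill (2+0,4+1) = (2,5)
Fill (2+1,4+0) = (3,4)
Fill (2+1,4+1) = (3,5)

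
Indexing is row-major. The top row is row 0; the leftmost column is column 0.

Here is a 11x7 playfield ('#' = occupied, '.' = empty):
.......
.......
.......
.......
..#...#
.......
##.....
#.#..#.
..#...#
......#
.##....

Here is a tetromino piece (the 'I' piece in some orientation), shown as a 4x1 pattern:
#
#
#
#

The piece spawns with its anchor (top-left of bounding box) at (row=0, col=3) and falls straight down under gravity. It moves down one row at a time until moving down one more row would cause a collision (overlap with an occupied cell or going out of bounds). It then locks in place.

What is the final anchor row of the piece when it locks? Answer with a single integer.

Answer: 7

Derivation:
Spawn at (row=0, col=3). Try each row:
  row 0: fits
  row 1: fits
  row 2: fits
  row 3: fits
  row 4: fits
  row 5: fits
  row 6: fits
  row 7: fits
  row 8: blocked -> lock at row 7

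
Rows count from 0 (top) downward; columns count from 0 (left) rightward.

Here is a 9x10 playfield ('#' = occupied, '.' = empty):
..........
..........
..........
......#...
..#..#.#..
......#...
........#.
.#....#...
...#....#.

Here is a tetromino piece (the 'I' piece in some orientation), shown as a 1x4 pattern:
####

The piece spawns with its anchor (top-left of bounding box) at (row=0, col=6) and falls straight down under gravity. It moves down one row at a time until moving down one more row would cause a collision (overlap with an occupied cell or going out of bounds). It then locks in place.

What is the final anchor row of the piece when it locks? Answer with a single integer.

Spawn at (row=0, col=6). Try each row:
  row 0: fits
  row 1: fits
  row 2: fits
  row 3: blocked -> lock at row 2

Answer: 2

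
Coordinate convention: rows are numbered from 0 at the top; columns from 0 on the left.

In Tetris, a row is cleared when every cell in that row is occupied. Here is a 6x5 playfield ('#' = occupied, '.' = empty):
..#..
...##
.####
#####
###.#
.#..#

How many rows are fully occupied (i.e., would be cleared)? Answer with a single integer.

Check each row:
  row 0: 4 empty cells -> not full
  row 1: 3 empty cells -> not full
  row 2: 1 empty cell -> not full
  row 3: 0 empty cells -> FULL (clear)
  row 4: 1 empty cell -> not full
  row 5: 3 empty cells -> not full
Total rows cleared: 1

Answer: 1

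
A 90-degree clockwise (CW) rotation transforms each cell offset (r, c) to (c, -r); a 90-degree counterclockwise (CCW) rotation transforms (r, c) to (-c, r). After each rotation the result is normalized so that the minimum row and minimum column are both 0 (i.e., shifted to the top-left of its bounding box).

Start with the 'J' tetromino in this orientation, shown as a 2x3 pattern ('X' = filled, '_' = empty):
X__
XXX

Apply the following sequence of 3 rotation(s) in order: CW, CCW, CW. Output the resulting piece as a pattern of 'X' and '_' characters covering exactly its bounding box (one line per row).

Answer: XX
X_
X_

Derivation:
Start:
X__
XXX
After rotation 1 (CW):
XX
X_
X_
After rotation 2 (CCW):
X__
XXX
After rotation 3 (CW):
XX
X_
X_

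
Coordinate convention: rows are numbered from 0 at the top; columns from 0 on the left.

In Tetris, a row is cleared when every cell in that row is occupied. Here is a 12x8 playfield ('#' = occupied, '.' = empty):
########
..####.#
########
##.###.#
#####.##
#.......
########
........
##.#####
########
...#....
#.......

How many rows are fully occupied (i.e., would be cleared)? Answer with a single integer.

Check each row:
  row 0: 0 empty cells -> FULL (clear)
  row 1: 3 empty cells -> not full
  row 2: 0 empty cells -> FULL (clear)
  row 3: 2 empty cells -> not full
  row 4: 1 empty cell -> not full
  row 5: 7 empty cells -> not full
  row 6: 0 empty cells -> FULL (clear)
  row 7: 8 empty cells -> not full
  row 8: 1 empty cell -> not full
  row 9: 0 empty cells -> FULL (clear)
  row 10: 7 empty cells -> not full
  row 11: 7 empty cells -> not full
Total rows cleared: 4

Answer: 4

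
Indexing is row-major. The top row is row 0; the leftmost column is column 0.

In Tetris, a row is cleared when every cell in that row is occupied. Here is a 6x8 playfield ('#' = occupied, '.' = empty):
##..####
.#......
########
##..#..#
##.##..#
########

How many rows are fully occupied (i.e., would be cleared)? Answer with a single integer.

Check each row:
  row 0: 2 empty cells -> not full
  row 1: 7 empty cells -> not full
  row 2: 0 empty cells -> FULL (clear)
  row 3: 4 empty cells -> not full
  row 4: 3 empty cells -> not full
  row 5: 0 empty cells -> FULL (clear)
Total rows cleared: 2

Answer: 2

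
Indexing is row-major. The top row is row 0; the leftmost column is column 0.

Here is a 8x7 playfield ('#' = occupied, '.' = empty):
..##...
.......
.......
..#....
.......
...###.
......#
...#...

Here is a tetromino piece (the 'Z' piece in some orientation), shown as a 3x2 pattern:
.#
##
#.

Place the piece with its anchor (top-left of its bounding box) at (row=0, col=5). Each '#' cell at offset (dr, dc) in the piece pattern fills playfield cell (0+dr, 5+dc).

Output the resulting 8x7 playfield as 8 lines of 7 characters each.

Fill (0+0,5+1) = (0,6)
Fill (0+1,5+0) = (1,5)
Fill (0+1,5+1) = (1,6)
Fill (0+2,5+0) = (2,5)

Answer: ..##..#
.....##
.....#.
..#....
.......
...###.
......#
...#...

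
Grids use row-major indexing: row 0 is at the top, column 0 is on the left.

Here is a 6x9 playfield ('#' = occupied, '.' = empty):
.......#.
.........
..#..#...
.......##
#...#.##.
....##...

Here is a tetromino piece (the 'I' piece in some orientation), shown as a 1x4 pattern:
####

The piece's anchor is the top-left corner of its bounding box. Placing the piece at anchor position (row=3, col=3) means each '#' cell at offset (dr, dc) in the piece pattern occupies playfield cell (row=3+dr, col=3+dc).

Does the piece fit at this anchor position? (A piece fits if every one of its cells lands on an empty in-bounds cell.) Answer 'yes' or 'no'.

Check each piece cell at anchor (3, 3):
  offset (0,0) -> (3,3): empty -> OK
  offset (0,1) -> (3,4): empty -> OK
  offset (0,2) -> (3,5): empty -> OK
  offset (0,3) -> (3,6): empty -> OK
All cells valid: yes

Answer: yes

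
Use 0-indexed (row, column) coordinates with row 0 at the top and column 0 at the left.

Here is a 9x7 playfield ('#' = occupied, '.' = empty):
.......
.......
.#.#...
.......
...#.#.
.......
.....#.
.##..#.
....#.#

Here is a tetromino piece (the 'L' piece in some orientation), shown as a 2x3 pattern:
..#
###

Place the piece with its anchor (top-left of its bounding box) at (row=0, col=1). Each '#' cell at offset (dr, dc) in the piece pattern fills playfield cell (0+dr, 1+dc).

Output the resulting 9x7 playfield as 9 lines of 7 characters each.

Fill (0+0,1+2) = (0,3)
Fill (0+1,1+0) = (1,1)
Fill (0+1,1+1) = (1,2)
Fill (0+1,1+2) = (1,3)

Answer: ...#...
.###...
.#.#...
.......
...#.#.
.......
.....#.
.##..#.
....#.#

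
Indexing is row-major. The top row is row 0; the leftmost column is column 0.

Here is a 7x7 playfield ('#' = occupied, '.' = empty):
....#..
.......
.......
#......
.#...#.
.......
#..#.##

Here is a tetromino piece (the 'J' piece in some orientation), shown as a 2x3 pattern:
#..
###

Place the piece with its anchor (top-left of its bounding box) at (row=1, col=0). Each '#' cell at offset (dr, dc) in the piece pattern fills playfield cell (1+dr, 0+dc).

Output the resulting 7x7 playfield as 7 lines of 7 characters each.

Answer: ....#..
#......
###....
#......
.#...#.
.......
#..#.##

Derivation:
Fill (1+0,0+0) = (1,0)
Fill (1+1,0+0) = (2,0)
Fill (1+1,0+1) = (2,1)
Fill (1+1,0+2) = (2,2)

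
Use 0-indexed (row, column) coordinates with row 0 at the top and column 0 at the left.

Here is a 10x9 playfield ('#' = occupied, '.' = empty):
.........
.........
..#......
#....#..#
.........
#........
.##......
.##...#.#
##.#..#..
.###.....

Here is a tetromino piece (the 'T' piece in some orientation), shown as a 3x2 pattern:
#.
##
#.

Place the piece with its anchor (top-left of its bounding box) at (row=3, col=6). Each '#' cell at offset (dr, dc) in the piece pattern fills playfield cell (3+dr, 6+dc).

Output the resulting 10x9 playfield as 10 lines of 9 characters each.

Fill (3+0,6+0) = (3,6)
Fill (3+1,6+0) = (4,6)
Fill (3+1,6+1) = (4,7)
Fill (3+2,6+0) = (5,6)

Answer: .........
.........
..#......
#....##.#
......##.
#.....#..
.##......
.##...#.#
##.#..#..
.###.....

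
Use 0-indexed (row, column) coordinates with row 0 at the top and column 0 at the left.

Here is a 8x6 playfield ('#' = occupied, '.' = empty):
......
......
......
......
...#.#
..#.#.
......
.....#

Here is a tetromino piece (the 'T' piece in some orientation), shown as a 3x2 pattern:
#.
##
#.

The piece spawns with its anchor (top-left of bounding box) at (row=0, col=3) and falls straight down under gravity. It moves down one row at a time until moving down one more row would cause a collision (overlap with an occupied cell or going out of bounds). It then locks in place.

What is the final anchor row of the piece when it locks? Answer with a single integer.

Spawn at (row=0, col=3). Try each row:
  row 0: fits
  row 1: fits
  row 2: blocked -> lock at row 1

Answer: 1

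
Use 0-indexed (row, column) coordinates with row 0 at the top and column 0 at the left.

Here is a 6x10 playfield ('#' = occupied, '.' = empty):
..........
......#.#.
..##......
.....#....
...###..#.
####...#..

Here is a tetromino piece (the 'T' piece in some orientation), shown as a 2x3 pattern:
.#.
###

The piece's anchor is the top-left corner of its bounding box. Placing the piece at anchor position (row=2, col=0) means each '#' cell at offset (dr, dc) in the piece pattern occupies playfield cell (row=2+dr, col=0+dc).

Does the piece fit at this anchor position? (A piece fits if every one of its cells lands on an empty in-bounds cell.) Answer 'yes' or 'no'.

Answer: yes

Derivation:
Check each piece cell at anchor (2, 0):
  offset (0,1) -> (2,1): empty -> OK
  offset (1,0) -> (3,0): empty -> OK
  offset (1,1) -> (3,1): empty -> OK
  offset (1,2) -> (3,2): empty -> OK
All cells valid: yes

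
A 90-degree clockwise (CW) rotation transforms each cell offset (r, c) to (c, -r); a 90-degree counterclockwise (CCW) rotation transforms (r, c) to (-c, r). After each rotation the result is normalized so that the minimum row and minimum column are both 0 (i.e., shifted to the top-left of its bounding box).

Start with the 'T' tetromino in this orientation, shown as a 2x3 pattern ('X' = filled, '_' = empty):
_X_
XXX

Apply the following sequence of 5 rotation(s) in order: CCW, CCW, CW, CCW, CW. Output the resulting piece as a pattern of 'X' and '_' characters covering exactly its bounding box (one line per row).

Start:
_X_
XXX
After rotation 1 (CCW):
_X
XX
_X
After rotation 2 (CCW):
XXX
_X_
After rotation 3 (CW):
_X
XX
_X
After rotation 4 (CCW):
XXX
_X_
After rotation 5 (CW):
_X
XX
_X

Answer: _X
XX
_X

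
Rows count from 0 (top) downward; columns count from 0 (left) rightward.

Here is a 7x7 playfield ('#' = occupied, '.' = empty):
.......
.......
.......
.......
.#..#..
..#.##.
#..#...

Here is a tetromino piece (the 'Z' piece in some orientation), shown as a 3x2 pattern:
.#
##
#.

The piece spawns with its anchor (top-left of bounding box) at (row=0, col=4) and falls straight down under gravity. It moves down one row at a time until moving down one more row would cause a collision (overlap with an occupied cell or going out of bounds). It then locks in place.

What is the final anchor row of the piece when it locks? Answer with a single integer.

Answer: 1

Derivation:
Spawn at (row=0, col=4). Try each row:
  row 0: fits
  row 1: fits
  row 2: blocked -> lock at row 1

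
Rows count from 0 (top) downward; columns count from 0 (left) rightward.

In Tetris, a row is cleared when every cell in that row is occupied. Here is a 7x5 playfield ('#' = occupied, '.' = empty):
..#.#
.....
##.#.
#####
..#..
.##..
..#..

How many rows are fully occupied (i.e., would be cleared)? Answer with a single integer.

Check each row:
  row 0: 3 empty cells -> not full
  row 1: 5 empty cells -> not full
  row 2: 2 empty cells -> not full
  row 3: 0 empty cells -> FULL (clear)
  row 4: 4 empty cells -> not full
  row 5: 3 empty cells -> not full
  row 6: 4 empty cells -> not full
Total rows cleared: 1

Answer: 1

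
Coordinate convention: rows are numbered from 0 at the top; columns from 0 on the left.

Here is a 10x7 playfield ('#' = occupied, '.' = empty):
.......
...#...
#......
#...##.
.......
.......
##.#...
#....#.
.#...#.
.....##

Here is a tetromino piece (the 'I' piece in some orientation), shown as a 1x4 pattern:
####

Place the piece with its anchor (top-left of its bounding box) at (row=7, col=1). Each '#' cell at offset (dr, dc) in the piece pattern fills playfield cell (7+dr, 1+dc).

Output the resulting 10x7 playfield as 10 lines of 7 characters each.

Fill (7+0,1+0) = (7,1)
Fill (7+0,1+1) = (7,2)
Fill (7+0,1+2) = (7,3)
Fill (7+0,1+3) = (7,4)

Answer: .......
...#...
#......
#...##.
.......
.......
##.#...
######.
.#...#.
.....##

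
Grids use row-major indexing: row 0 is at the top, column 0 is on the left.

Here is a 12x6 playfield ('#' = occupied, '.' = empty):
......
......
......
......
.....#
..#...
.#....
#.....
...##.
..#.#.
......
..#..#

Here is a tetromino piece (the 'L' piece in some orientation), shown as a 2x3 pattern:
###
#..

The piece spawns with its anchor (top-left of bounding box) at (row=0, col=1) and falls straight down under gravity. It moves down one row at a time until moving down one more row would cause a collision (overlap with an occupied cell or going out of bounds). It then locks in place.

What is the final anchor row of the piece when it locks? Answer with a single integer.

Spawn at (row=0, col=1). Try each row:
  row 0: fits
  row 1: fits
  row 2: fits
  row 3: fits
  row 4: fits
  row 5: blocked -> lock at row 4

Answer: 4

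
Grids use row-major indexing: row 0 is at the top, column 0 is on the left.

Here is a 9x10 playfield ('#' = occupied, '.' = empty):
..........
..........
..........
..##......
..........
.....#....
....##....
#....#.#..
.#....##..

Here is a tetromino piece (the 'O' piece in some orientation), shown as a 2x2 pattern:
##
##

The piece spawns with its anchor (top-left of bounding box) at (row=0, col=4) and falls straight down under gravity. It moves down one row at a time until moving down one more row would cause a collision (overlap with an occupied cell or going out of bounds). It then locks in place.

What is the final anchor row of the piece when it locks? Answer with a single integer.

Answer: 3

Derivation:
Spawn at (row=0, col=4). Try each row:
  row 0: fits
  row 1: fits
  row 2: fits
  row 3: fits
  row 4: blocked -> lock at row 3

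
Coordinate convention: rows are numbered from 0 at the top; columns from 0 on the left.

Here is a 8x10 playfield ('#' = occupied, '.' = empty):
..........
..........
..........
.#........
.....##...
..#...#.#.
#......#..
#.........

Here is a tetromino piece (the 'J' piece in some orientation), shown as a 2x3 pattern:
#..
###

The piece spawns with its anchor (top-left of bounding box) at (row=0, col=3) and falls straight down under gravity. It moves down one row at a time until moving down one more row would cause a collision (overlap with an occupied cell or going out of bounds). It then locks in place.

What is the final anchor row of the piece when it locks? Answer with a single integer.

Answer: 2

Derivation:
Spawn at (row=0, col=3). Try each row:
  row 0: fits
  row 1: fits
  row 2: fits
  row 3: blocked -> lock at row 2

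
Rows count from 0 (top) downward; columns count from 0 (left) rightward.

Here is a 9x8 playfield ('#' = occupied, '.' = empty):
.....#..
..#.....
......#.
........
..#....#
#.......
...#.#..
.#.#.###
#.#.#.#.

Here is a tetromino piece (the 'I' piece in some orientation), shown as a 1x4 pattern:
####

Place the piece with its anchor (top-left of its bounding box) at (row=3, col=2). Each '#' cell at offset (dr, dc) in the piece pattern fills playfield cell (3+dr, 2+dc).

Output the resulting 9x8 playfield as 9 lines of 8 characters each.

Fill (3+0,2+0) = (3,2)
Fill (3+0,2+1) = (3,3)
Fill (3+0,2+2) = (3,4)
Fill (3+0,2+3) = (3,5)

Answer: .....#..
..#.....
......#.
..####..
..#....#
#.......
...#.#..
.#.#.###
#.#.#.#.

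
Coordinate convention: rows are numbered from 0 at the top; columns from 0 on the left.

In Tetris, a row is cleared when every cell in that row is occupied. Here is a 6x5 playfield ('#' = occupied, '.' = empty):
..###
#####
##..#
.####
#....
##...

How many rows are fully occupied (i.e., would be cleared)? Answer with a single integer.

Answer: 1

Derivation:
Check each row:
  row 0: 2 empty cells -> not full
  row 1: 0 empty cells -> FULL (clear)
  row 2: 2 empty cells -> not full
  row 3: 1 empty cell -> not full
  row 4: 4 empty cells -> not full
  row 5: 3 empty cells -> not full
Total rows cleared: 1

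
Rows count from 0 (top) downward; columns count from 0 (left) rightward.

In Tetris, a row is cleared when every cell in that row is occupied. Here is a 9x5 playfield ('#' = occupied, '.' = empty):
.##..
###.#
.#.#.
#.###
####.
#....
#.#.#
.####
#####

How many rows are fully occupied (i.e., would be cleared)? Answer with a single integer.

Check each row:
  row 0: 3 empty cells -> not full
  row 1: 1 empty cell -> not full
  row 2: 3 empty cells -> not full
  row 3: 1 empty cell -> not full
  row 4: 1 empty cell -> not full
  row 5: 4 empty cells -> not full
  row 6: 2 empty cells -> not full
  row 7: 1 empty cell -> not full
  row 8: 0 empty cells -> FULL (clear)
Total rows cleared: 1

Answer: 1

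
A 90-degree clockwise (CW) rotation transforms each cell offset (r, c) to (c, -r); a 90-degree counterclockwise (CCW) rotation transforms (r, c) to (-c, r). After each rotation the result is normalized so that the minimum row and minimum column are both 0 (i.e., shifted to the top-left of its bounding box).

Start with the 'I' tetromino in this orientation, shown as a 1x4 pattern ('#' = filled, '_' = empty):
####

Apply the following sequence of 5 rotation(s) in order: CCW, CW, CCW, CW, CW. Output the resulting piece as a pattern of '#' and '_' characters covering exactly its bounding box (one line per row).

Start:
####
After rotation 1 (CCW):
#
#
#
#
After rotation 2 (CW):
####
After rotation 3 (CCW):
#
#
#
#
After rotation 4 (CW):
####
After rotation 5 (CW):
#
#
#
#

Answer: #
#
#
#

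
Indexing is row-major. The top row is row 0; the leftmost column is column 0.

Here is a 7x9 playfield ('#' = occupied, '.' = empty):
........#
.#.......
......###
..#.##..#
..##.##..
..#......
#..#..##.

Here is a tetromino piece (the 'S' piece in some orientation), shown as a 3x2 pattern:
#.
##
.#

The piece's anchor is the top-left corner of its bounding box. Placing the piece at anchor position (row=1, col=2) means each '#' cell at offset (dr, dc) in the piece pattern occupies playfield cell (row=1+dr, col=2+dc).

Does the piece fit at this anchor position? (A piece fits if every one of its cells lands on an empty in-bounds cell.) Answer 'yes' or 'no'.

Check each piece cell at anchor (1, 2):
  offset (0,0) -> (1,2): empty -> OK
  offset (1,0) -> (2,2): empty -> OK
  offset (1,1) -> (2,3): empty -> OK
  offset (2,1) -> (3,3): empty -> OK
All cells valid: yes

Answer: yes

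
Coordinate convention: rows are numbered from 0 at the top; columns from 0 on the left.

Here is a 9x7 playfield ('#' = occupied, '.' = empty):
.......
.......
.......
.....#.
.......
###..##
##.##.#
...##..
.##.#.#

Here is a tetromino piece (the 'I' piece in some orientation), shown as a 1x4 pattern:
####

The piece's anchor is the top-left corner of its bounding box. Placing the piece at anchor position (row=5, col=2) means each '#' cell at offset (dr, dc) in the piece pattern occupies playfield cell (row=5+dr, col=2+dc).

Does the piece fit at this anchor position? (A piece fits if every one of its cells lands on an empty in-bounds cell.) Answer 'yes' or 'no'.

Answer: no

Derivation:
Check each piece cell at anchor (5, 2):
  offset (0,0) -> (5,2): occupied ('#') -> FAIL
  offset (0,1) -> (5,3): empty -> OK
  offset (0,2) -> (5,4): empty -> OK
  offset (0,3) -> (5,5): occupied ('#') -> FAIL
All cells valid: no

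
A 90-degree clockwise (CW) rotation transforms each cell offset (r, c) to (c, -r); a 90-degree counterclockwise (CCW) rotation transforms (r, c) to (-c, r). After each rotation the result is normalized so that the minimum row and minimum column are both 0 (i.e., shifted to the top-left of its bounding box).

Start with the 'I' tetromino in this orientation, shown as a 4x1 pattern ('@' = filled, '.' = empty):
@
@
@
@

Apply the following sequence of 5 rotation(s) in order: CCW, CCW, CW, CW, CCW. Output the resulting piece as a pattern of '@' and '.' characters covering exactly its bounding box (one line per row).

Start:
@
@
@
@
After rotation 1 (CCW):
@@@@
After rotation 2 (CCW):
@
@
@
@
After rotation 3 (CW):
@@@@
After rotation 4 (CW):
@
@
@
@
After rotation 5 (CCW):
@@@@

Answer: @@@@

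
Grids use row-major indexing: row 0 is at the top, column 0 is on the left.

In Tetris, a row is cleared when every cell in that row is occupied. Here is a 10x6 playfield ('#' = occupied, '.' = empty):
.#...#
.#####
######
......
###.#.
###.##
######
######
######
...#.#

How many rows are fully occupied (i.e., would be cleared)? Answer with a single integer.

Check each row:
  row 0: 4 empty cells -> not full
  row 1: 1 empty cell -> not full
  row 2: 0 empty cells -> FULL (clear)
  row 3: 6 empty cells -> not full
  row 4: 2 empty cells -> not full
  row 5: 1 empty cell -> not full
  row 6: 0 empty cells -> FULL (clear)
  row 7: 0 empty cells -> FULL (clear)
  row 8: 0 empty cells -> FULL (clear)
  row 9: 4 empty cells -> not full
Total rows cleared: 4

Answer: 4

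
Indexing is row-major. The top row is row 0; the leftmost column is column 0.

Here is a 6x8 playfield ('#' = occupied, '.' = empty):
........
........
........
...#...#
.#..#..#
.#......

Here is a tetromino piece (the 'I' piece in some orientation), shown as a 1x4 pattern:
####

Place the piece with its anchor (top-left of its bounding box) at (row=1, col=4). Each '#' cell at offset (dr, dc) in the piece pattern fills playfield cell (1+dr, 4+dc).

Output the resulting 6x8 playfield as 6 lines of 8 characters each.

Fill (1+0,4+0) = (1,4)
Fill (1+0,4+1) = (1,5)
Fill (1+0,4+2) = (1,6)
Fill (1+0,4+3) = (1,7)

Answer: ........
....####
........
...#...#
.#..#..#
.#......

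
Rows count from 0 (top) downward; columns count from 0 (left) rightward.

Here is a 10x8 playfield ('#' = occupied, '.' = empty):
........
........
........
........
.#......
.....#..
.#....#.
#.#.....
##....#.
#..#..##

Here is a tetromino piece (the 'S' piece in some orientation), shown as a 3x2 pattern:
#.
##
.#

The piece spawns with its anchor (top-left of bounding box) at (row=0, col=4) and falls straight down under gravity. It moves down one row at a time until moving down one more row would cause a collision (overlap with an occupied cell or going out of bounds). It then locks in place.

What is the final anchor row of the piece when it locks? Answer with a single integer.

Answer: 2

Derivation:
Spawn at (row=0, col=4). Try each row:
  row 0: fits
  row 1: fits
  row 2: fits
  row 3: blocked -> lock at row 2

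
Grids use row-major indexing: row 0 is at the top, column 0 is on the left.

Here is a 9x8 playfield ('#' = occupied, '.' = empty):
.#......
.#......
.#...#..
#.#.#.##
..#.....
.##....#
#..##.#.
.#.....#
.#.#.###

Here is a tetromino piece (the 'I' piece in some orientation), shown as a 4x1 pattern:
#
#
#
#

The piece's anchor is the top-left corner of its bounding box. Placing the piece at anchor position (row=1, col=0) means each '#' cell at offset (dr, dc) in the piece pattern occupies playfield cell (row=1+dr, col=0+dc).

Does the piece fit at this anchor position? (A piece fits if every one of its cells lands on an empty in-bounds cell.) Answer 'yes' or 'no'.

Check each piece cell at anchor (1, 0):
  offset (0,0) -> (1,0): empty -> OK
  offset (1,0) -> (2,0): empty -> OK
  offset (2,0) -> (3,0): occupied ('#') -> FAIL
  offset (3,0) -> (4,0): empty -> OK
All cells valid: no

Answer: no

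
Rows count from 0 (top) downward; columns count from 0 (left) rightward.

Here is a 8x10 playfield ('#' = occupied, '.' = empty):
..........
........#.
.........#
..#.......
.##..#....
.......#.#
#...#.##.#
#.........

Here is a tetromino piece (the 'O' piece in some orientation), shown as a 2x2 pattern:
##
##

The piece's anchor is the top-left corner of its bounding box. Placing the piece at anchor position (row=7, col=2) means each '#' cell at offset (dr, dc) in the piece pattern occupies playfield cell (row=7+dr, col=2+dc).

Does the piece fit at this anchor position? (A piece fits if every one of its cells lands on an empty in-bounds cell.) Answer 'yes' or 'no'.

Answer: no

Derivation:
Check each piece cell at anchor (7, 2):
  offset (0,0) -> (7,2): empty -> OK
  offset (0,1) -> (7,3): empty -> OK
  offset (1,0) -> (8,2): out of bounds -> FAIL
  offset (1,1) -> (8,3): out of bounds -> FAIL
All cells valid: no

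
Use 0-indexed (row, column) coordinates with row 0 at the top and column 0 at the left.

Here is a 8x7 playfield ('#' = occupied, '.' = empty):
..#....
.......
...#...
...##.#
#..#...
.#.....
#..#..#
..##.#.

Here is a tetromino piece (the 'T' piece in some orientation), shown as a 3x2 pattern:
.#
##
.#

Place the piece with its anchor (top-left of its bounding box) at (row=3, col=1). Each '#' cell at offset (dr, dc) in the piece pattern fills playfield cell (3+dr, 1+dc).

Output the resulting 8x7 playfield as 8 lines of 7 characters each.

Answer: ..#....
.......
...#...
..###.#
####...
.##....
#..#..#
..##.#.

Derivation:
Fill (3+0,1+1) = (3,2)
Fill (3+1,1+0) = (4,1)
Fill (3+1,1+1) = (4,2)
Fill (3+2,1+1) = (5,2)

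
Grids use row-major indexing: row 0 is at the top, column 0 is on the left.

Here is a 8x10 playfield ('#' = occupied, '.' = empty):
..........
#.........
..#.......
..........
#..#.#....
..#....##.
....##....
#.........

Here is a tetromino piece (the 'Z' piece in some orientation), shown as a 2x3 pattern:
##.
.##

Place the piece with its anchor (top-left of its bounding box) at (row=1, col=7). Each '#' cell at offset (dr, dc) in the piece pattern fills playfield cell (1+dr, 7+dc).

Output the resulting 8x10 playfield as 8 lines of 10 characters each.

Answer: ..........
#......##.
..#.....##
..........
#..#.#....
..#....##.
....##....
#.........

Derivation:
Fill (1+0,7+0) = (1,7)
Fill (1+0,7+1) = (1,8)
Fill (1+1,7+1) = (2,8)
Fill (1+1,7+2) = (2,9)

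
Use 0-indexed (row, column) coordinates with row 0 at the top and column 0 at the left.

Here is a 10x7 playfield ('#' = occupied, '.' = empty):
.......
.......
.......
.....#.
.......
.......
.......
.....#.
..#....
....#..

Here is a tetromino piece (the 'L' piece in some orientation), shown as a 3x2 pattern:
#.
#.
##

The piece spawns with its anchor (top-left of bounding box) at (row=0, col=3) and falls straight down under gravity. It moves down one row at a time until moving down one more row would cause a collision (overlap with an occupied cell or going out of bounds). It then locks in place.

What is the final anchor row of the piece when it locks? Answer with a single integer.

Spawn at (row=0, col=3). Try each row:
  row 0: fits
  row 1: fits
  row 2: fits
  row 3: fits
  row 4: fits
  row 5: fits
  row 6: fits
  row 7: blocked -> lock at row 6

Answer: 6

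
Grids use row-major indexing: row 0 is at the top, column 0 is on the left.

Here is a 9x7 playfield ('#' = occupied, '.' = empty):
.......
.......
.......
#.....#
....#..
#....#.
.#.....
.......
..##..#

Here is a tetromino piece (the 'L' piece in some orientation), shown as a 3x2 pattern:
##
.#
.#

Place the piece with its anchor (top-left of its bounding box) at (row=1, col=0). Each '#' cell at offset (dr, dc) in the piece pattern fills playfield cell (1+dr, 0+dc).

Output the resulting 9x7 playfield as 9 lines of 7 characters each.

Answer: .......
##.....
.#.....
##....#
....#..
#....#.
.#.....
.......
..##..#

Derivation:
Fill (1+0,0+0) = (1,0)
Fill (1+0,0+1) = (1,1)
Fill (1+1,0+1) = (2,1)
Fill (1+2,0+1) = (3,1)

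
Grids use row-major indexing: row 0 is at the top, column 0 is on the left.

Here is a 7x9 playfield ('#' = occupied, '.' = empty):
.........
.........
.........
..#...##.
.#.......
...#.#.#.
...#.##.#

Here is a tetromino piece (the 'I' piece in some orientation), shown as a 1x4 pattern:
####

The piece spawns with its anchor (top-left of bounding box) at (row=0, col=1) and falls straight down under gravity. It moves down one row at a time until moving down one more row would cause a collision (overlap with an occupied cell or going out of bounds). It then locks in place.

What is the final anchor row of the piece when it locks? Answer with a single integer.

Spawn at (row=0, col=1). Try each row:
  row 0: fits
  row 1: fits
  row 2: fits
  row 3: blocked -> lock at row 2

Answer: 2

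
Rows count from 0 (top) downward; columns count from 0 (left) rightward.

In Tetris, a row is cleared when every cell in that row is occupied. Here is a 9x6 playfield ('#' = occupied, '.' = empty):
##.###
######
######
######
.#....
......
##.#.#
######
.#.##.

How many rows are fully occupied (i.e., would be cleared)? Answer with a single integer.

Check each row:
  row 0: 1 empty cell -> not full
  row 1: 0 empty cells -> FULL (clear)
  row 2: 0 empty cells -> FULL (clear)
  row 3: 0 empty cells -> FULL (clear)
  row 4: 5 empty cells -> not full
  row 5: 6 empty cells -> not full
  row 6: 2 empty cells -> not full
  row 7: 0 empty cells -> FULL (clear)
  row 8: 3 empty cells -> not full
Total rows cleared: 4

Answer: 4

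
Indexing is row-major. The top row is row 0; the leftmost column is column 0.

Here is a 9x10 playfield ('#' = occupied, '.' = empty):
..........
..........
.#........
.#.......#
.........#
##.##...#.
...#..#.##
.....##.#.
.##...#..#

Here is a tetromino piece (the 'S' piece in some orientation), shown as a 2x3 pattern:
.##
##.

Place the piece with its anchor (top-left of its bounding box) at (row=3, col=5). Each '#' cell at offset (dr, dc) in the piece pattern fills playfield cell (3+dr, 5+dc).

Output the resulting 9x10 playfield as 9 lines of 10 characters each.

Answer: ..........
..........
.#........
.#....##.#
.....##..#
##.##...#.
...#..#.##
.....##.#.
.##...#..#

Derivation:
Fill (3+0,5+1) = (3,6)
Fill (3+0,5+2) = (3,7)
Fill (3+1,5+0) = (4,5)
Fill (3+1,5+1) = (4,6)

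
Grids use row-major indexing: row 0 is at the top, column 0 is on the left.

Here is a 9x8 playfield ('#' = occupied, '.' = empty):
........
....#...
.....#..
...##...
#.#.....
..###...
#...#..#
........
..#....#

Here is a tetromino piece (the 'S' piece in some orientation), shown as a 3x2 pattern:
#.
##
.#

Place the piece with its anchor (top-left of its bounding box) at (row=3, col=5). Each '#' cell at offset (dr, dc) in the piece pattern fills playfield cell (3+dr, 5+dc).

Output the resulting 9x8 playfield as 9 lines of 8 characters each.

Answer: ........
....#...
.....#..
...###..
#.#..##.
..###.#.
#...#..#
........
..#....#

Derivation:
Fill (3+0,5+0) = (3,5)
Fill (3+1,5+0) = (4,5)
Fill (3+1,5+1) = (4,6)
Fill (3+2,5+1) = (5,6)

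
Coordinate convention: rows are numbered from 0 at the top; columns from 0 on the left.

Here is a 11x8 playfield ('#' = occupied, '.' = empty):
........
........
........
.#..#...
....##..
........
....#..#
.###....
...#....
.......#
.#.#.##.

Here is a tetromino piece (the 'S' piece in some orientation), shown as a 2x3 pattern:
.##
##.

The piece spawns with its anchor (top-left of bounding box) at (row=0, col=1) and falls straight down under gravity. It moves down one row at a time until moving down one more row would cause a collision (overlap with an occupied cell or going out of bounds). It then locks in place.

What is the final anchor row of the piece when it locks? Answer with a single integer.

Spawn at (row=0, col=1). Try each row:
  row 0: fits
  row 1: fits
  row 2: blocked -> lock at row 1

Answer: 1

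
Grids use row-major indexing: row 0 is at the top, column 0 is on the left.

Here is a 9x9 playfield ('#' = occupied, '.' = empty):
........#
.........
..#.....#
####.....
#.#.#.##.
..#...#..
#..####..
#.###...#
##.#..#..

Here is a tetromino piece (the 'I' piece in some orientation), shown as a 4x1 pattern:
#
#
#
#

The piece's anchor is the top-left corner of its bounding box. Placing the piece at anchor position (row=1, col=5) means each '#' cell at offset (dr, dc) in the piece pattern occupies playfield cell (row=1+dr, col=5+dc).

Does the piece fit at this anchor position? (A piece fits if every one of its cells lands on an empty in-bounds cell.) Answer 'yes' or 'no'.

Check each piece cell at anchor (1, 5):
  offset (0,0) -> (1,5): empty -> OK
  offset (1,0) -> (2,5): empty -> OK
  offset (2,0) -> (3,5): empty -> OK
  offset (3,0) -> (4,5): empty -> OK
All cells valid: yes

Answer: yes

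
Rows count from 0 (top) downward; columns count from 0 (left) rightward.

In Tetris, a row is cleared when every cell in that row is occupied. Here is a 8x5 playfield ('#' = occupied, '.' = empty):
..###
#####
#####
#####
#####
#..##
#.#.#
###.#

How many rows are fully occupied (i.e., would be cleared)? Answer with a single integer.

Check each row:
  row 0: 2 empty cells -> not full
  row 1: 0 empty cells -> FULL (clear)
  row 2: 0 empty cells -> FULL (clear)
  row 3: 0 empty cells -> FULL (clear)
  row 4: 0 empty cells -> FULL (clear)
  row 5: 2 empty cells -> not full
  row 6: 2 empty cells -> not full
  row 7: 1 empty cell -> not full
Total rows cleared: 4

Answer: 4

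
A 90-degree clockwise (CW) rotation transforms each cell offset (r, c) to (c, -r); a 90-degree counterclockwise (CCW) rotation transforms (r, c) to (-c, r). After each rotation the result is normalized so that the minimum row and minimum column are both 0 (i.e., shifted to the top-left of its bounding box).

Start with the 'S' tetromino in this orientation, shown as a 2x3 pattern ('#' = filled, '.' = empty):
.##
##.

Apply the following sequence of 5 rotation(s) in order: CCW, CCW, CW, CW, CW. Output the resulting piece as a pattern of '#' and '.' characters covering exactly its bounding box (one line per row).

Start:
.##
##.
After rotation 1 (CCW):
#.
##
.#
After rotation 2 (CCW):
.##
##.
After rotation 3 (CW):
#.
##
.#
After rotation 4 (CW):
.##
##.
After rotation 5 (CW):
#.
##
.#

Answer: #.
##
.#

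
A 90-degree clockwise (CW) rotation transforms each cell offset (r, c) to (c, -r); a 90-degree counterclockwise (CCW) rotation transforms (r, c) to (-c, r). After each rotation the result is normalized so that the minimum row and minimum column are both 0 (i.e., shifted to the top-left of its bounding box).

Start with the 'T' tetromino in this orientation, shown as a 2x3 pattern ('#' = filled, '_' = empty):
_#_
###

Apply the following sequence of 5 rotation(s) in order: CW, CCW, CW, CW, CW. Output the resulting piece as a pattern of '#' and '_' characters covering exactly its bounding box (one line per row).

Start:
_#_
###
After rotation 1 (CW):
#_
##
#_
After rotation 2 (CCW):
_#_
###
After rotation 3 (CW):
#_
##
#_
After rotation 4 (CW):
###
_#_
After rotation 5 (CW):
_#
##
_#

Answer: _#
##
_#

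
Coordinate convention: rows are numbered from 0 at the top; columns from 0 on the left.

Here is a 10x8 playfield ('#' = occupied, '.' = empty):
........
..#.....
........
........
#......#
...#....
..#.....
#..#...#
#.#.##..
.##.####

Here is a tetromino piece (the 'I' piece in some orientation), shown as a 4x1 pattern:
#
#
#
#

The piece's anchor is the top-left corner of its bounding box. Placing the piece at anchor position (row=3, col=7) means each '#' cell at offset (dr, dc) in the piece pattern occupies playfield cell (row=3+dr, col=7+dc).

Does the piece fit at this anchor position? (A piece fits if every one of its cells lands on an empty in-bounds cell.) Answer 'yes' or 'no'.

Check each piece cell at anchor (3, 7):
  offset (0,0) -> (3,7): empty -> OK
  offset (1,0) -> (4,7): occupied ('#') -> FAIL
  offset (2,0) -> (5,7): empty -> OK
  offset (3,0) -> (6,7): empty -> OK
All cells valid: no

Answer: no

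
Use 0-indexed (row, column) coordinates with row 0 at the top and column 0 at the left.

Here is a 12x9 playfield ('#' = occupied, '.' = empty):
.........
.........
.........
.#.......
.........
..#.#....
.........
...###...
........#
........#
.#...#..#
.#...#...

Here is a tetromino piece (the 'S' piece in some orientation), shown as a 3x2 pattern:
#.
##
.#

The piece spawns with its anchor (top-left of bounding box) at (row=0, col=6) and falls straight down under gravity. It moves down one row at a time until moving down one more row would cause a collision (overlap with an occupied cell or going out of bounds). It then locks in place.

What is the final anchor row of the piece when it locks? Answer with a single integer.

Spawn at (row=0, col=6). Try each row:
  row 0: fits
  row 1: fits
  row 2: fits
  row 3: fits
  row 4: fits
  row 5: fits
  row 6: fits
  row 7: fits
  row 8: fits
  row 9: fits
  row 10: blocked -> lock at row 9

Answer: 9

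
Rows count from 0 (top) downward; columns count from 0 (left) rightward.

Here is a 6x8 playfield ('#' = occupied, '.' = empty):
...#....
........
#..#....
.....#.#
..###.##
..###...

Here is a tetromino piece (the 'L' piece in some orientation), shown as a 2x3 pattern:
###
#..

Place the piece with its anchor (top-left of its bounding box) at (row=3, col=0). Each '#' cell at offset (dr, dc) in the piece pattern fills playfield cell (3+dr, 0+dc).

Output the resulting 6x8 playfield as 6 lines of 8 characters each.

Answer: ...#....
........
#..#....
###..#.#
#.###.##
..###...

Derivation:
Fill (3+0,0+0) = (3,0)
Fill (3+0,0+1) = (3,1)
Fill (3+0,0+2) = (3,2)
Fill (3+1,0+0) = (4,0)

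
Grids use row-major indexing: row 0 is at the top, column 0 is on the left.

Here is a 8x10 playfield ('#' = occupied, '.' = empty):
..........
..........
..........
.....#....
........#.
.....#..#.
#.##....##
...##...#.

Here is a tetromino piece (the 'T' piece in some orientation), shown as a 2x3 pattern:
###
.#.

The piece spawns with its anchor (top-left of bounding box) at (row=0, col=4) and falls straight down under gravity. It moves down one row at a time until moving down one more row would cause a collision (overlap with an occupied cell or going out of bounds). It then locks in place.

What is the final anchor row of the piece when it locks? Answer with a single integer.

Answer: 1

Derivation:
Spawn at (row=0, col=4). Try each row:
  row 0: fits
  row 1: fits
  row 2: blocked -> lock at row 1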